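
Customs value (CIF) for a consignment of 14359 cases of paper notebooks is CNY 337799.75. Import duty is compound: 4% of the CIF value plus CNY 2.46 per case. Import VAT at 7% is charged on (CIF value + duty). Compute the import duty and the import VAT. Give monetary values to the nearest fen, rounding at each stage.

Ad valorem component: 337799.75 × 4% = 13511.99
Specific component: 14359 × 2.46 = 35323.14
Import duty = 13511.99 + 35323.14 = 48835.13
VAT base = CIF + duty = 337799.75 + 48835.13 = 386634.88
Import VAT = 386634.88 × 7% = 27064.44

Import duty: CNY 48835.13; import VAT: CNY 27064.44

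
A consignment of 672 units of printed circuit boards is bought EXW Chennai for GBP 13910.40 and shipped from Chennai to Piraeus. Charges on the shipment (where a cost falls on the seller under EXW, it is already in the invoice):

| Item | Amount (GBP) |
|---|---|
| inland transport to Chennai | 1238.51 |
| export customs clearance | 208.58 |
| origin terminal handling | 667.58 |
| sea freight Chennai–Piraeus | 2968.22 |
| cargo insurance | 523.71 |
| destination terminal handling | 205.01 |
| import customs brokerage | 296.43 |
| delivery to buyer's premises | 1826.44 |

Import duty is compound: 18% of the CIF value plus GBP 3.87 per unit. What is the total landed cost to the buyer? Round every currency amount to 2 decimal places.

EXW: the seller makes goods available at their premises; the buyer bears all onward costs.
CIF value = EXW price + inland to port + export clearance + origin terminal + freight + insurance = 13910.40 + 1238.51 + 208.58 + 667.58 + 2968.22 + 523.71 = 19517.00
Ad valorem component: 19517.00 × 18% = 3513.06
Specific component: 672 × 3.87 = 2600.64
Import duty = 3513.06 + 2600.64 = 6113.70
Buyer bears: inland to port 1238.51 + export clearance 208.58 + origin terminal 667.58 + freight 2968.22 + insurance 523.71 + destination terminal 205.01 + brokerage 296.43 + delivery 1826.44 + duty 6113.70 = 14048.18
Landed cost = invoice 13910.40 + 14048.18 = 27958.58

Total landed cost: GBP 27958.58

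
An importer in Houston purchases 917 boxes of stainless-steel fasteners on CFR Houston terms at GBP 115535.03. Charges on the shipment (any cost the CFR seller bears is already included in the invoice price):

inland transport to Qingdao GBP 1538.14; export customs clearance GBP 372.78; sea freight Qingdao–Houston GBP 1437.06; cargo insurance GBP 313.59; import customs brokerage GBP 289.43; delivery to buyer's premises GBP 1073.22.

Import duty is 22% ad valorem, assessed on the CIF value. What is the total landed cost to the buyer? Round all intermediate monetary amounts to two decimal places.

Total landed cost: GBP 142697.97

CFR: the seller pays costs through ocean freight to the destination port, but not insurance.
Already in the invoice (seller's account under CFR): inland to port, export clearance, freight — exclude.
CIF value = CFR price + insurance = 115535.03 + 313.59 = 115848.62
Import duty = 115848.62 × 22% = 25486.70
Buyer bears: insurance 313.59 + brokerage 289.43 + delivery 1073.22 + duty 25486.70 = 27162.94
Landed cost = invoice 115535.03 + 27162.94 = 142697.97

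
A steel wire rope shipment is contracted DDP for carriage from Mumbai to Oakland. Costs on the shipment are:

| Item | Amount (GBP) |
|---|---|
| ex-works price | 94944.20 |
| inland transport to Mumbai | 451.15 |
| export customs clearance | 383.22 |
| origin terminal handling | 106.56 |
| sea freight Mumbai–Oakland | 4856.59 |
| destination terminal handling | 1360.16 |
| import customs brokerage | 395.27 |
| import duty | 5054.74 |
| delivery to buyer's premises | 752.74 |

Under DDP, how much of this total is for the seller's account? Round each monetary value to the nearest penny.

DDP: the seller bears all costs including import duty.
Seller's account: goods 94944.20 + inland to port 451.15 + export clearance 383.22 + origin terminal 106.56 + freight 4856.59 + destination terminal 1360.16 + brokerage 395.27 + duty 5054.74 + delivery 752.74 = 108304.63
Buyer's account: 0.00

Seller's account: GBP 108304.63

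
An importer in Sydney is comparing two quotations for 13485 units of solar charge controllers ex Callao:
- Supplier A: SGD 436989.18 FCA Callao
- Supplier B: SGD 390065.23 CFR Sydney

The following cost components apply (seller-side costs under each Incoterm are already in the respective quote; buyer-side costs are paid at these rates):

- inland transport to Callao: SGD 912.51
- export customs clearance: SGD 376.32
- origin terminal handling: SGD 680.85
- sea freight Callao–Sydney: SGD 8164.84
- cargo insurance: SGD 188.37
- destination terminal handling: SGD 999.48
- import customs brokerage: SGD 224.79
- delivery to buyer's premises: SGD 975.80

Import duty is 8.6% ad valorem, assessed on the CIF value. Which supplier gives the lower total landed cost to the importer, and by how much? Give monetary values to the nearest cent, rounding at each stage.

Supplier A (FCA):
CIF value = FCA price + origin terminal + freight + insurance = 436989.18 + 680.85 + 8164.84 + 188.37 = 446023.24
Import duty = 446023.24 × 8.6% = 38358.00
Buyer bears (A): 680.85 + 8164.84 + 188.37 + 999.48 + 224.79 + 975.80 = 11234.13
Landed cost (A) = invoice 436989.18 + 11234.13 + duty 38358.00 = 486581.31
Supplier B (CFR):
CIF value = CFR price + insurance = 390065.23 + 188.37 = 390253.60
Import duty = 390253.60 × 8.6% = 33561.81
Buyer bears (B): 188.37 + 999.48 + 224.79 + 975.80 = 2388.44
Landed cost (B) = invoice 390065.23 + 2388.44 + duty 33561.81 = 426015.48
Difference = |486581.31 − 426015.48| = 60565.83

Supplier B is cheaper by SGD 60565.83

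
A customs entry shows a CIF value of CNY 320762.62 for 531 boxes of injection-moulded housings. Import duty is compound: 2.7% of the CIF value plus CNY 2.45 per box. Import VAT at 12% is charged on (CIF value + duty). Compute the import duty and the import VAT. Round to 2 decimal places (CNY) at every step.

Import duty: CNY 9961.54; import VAT: CNY 39686.90

Ad valorem component: 320762.62 × 2.7% = 8660.59
Specific component: 531 × 2.45 = 1300.95
Import duty = 8660.59 + 1300.95 = 9961.54
VAT base = CIF + duty = 320762.62 + 9961.54 = 330724.16
Import VAT = 330724.16 × 12% = 39686.90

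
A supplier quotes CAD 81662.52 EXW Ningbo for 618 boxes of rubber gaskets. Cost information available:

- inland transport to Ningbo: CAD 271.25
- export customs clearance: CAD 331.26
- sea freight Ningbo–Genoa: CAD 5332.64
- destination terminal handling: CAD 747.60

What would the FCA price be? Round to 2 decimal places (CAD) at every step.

Not relevant to the conversion: destination terminal, freight — on the buyer under both terms; not part of either seller's price.
From EXW to FCA, the seller additionally bears: inland to port, export clearance.
FCA price = 81662.52 + 271.25 + 331.26 = 82265.03

FCA price: CAD 82265.03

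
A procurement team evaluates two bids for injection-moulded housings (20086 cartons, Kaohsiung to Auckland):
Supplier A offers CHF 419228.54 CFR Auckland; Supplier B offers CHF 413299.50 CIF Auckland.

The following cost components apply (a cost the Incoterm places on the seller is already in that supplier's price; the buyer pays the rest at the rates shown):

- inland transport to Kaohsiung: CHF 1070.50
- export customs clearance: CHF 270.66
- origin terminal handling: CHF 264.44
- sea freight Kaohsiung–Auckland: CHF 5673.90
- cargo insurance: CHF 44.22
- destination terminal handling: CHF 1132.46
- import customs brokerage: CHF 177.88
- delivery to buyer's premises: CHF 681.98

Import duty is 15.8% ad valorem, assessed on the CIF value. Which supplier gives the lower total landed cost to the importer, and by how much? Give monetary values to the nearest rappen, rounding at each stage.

Supplier B is cheaper by CHF 6917.04

Supplier A (CFR):
CIF value = CFR price + insurance = 419228.54 + 44.22 = 419272.76
Import duty = 419272.76 × 15.8% = 66245.10
Buyer bears (A): 44.22 + 1132.46 + 177.88 + 681.98 = 2036.54
Landed cost (A) = invoice 419228.54 + 2036.54 + duty 66245.10 = 487510.18
Supplier B (CIF):
The CIF price already equals the CIF value: 413299.50
Import duty = 413299.50 × 15.8% = 65301.32
Buyer bears (B): 1132.46 + 177.88 + 681.98 = 1992.32
Landed cost (B) = invoice 413299.50 + 1992.32 + duty 65301.32 = 480593.14
Difference = |487510.18 − 480593.14| = 6917.04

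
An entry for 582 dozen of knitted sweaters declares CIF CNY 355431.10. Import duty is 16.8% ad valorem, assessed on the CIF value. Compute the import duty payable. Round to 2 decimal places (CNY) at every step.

Import duty = 355431.10 × 16.8% = 59712.42

Import duty: CNY 59712.42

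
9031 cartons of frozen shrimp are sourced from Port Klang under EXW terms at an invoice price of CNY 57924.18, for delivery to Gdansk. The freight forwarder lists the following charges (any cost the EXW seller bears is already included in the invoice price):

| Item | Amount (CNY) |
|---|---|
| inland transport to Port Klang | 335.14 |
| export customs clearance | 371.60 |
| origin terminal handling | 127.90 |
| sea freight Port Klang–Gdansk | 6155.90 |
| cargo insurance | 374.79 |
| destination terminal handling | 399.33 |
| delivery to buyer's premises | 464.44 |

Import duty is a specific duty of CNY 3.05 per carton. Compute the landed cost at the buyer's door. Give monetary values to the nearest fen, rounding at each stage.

EXW: the seller makes goods available at their premises; the buyer bears all onward costs.
CIF value = EXW price + inland to port + export clearance + origin terminal + freight + insurance = 57924.18 + 335.14 + 371.60 + 127.90 + 6155.90 + 374.79 = 65289.51
Import duty = 9031 × 3.05 = 27544.55
Buyer bears: inland to port 335.14 + export clearance 371.60 + origin terminal 127.90 + freight 6155.90 + insurance 374.79 + destination terminal 399.33 + delivery 464.44 + duty 27544.55 = 35773.65
Landed cost = invoice 57924.18 + 35773.65 = 93697.83

Total landed cost: CNY 93697.83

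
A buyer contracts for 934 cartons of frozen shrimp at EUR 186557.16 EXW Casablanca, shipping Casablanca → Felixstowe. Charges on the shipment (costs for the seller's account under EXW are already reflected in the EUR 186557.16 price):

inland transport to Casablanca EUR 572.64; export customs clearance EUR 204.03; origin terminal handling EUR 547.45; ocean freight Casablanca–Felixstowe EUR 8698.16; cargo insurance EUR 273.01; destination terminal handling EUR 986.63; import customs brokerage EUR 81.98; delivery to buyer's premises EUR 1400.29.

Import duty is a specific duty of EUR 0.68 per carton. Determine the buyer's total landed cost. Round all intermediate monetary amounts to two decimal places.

EXW: the seller makes goods available at their premises; the buyer bears all onward costs.
CIF value = EXW price + inland to port + export clearance + origin terminal + freight + insurance = 186557.16 + 572.64 + 204.03 + 547.45 + 8698.16 + 273.01 = 196852.45
Import duty = 934 × 0.68 = 635.12
Buyer bears: inland to port 572.64 + export clearance 204.03 + origin terminal 547.45 + freight 8698.16 + insurance 273.01 + destination terminal 986.63 + brokerage 81.98 + delivery 1400.29 + duty 635.12 = 13399.31
Landed cost = invoice 186557.16 + 13399.31 = 199956.47

Total landed cost: EUR 199956.47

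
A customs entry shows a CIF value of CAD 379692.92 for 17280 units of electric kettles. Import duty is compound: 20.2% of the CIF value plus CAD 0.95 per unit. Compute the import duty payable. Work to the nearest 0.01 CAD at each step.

Import duty: CAD 93113.97

Ad valorem component: 379692.92 × 20.2% = 76697.97
Specific component: 17280 × 0.95 = 16416.00
Import duty = 76697.97 + 16416.00 = 93113.97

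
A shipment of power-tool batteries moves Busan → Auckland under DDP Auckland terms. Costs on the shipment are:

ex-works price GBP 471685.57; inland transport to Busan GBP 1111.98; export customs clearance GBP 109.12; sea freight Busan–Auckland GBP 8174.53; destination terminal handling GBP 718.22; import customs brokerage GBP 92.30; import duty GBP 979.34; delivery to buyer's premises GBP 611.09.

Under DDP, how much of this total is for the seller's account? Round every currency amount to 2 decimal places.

DDP: the seller bears all costs including import duty.
Seller's account: goods 471685.57 + inland to port 1111.98 + export clearance 109.12 + freight 8174.53 + destination terminal 718.22 + brokerage 92.30 + duty 979.34 + delivery 611.09 = 483482.15
Buyer's account: 0.00

Seller's account: GBP 483482.15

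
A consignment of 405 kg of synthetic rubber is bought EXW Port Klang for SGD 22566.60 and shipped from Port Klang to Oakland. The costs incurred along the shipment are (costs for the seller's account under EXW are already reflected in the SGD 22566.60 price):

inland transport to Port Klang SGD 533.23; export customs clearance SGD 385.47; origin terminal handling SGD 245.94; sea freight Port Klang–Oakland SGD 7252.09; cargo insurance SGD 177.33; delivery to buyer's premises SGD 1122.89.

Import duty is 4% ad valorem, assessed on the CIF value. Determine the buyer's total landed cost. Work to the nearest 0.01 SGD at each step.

EXW: the seller makes goods available at their premises; the buyer bears all onward costs.
CIF value = EXW price + inland to port + export clearance + origin terminal + freight + insurance = 22566.60 + 533.23 + 385.47 + 245.94 + 7252.09 + 177.33 = 31160.66
Import duty = 31160.66 × 4% = 1246.43
Buyer bears: inland to port 533.23 + export clearance 385.47 + origin terminal 245.94 + freight 7252.09 + insurance 177.33 + delivery 1122.89 + duty 1246.43 = 10963.38
Landed cost = invoice 22566.60 + 10963.38 = 33529.98

Total landed cost: SGD 33529.98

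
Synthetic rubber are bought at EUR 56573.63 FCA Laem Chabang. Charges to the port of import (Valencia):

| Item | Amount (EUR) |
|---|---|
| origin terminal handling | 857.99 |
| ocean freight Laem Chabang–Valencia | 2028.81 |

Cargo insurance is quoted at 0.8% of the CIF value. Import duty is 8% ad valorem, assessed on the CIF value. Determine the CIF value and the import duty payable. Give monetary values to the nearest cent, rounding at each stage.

Let C be the CIF value. C = FCA price + pre-shipment costs + freight + 0.8% × C
C − 0.8% × C = 56573.63 + 857.99 + 2028.81
0.992 × C = 59460.43
C = 59460.43 / 0.992 = 59939.95
Insurance premium = 0.8% × 59939.95 = 479.52
Import duty = 59939.95 × 8% = 4795.20

CIF value: EUR 59939.95; import duty: EUR 4795.20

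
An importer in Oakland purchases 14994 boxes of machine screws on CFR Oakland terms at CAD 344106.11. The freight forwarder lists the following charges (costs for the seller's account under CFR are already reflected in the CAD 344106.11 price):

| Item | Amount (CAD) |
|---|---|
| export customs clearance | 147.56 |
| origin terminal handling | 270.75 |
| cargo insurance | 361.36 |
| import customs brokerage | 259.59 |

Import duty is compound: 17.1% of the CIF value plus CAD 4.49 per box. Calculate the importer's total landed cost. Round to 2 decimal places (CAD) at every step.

Total landed cost: CAD 470954.06

CFR: the seller pays costs through ocean freight to the destination port, but not insurance.
Already in the invoice (seller's account under CFR): export clearance, origin terminal — exclude.
CIF value = CFR price + insurance = 344106.11 + 361.36 = 344467.47
Ad valorem component: 344467.47 × 17.1% = 58903.94
Specific component: 14994 × 4.49 = 67323.06
Import duty = 58903.94 + 67323.06 = 126227.00
Buyer bears: insurance 361.36 + brokerage 259.59 + duty 126227.00 = 126847.95
Landed cost = invoice 344106.11 + 126847.95 = 470954.06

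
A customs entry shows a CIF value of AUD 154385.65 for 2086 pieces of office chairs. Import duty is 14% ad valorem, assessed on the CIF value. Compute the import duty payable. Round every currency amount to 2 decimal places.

Import duty = 154385.65 × 14% = 21613.99

Import duty: AUD 21613.99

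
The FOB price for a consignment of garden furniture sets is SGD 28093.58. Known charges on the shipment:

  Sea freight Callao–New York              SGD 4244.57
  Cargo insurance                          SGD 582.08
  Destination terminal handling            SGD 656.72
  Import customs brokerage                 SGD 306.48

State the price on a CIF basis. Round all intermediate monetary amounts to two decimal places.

CIF price: SGD 32920.23

Not relevant to the conversion: destination terminal, brokerage — on the buyer under both terms; not part of either seller's price.
From FOB to CIF, the seller additionally bears: freight, insurance.
CIF price = 28093.58 + 4244.57 + 582.08 = 32920.23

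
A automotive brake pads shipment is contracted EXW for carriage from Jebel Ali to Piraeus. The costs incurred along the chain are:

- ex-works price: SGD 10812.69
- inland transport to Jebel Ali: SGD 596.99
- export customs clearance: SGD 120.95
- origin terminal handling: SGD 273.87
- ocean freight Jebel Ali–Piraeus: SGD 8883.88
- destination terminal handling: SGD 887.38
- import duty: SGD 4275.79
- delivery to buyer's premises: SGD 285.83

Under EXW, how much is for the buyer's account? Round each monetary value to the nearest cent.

EXW: the seller makes goods available at their premises; the buyer bears all onward costs.
Seller's account: goods 10812.69 = 10812.69
Buyer's account: inland to port 596.99 + export clearance 120.95 + origin terminal 273.87 + freight 8883.88 + destination terminal 887.38 + duty 4275.79 + delivery 285.83 = 15324.69

Buyer's account: SGD 15324.69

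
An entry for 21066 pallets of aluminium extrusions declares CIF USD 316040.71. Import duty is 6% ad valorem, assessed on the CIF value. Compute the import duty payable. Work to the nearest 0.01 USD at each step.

Import duty: USD 18962.44

Import duty = 316040.71 × 6% = 18962.44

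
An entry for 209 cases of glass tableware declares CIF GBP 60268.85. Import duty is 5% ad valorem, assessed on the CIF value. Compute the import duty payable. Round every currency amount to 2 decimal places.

Import duty: GBP 3013.44

Import duty = 60268.85 × 5% = 3013.44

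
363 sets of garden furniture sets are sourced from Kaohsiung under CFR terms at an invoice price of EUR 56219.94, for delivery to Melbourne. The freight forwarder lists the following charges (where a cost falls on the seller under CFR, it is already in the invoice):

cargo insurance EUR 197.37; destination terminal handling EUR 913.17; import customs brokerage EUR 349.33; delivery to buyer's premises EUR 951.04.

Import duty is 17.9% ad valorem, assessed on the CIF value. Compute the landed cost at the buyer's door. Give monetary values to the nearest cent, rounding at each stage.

CFR: the seller pays costs through ocean freight to the destination port, but not insurance.
CIF value = CFR price + insurance = 56219.94 + 197.37 = 56417.31
Import duty = 56417.31 × 17.9% = 10098.70
Buyer bears: insurance 197.37 + destination terminal 913.17 + brokerage 349.33 + delivery 951.04 + duty 10098.70 = 12509.61
Landed cost = invoice 56219.94 + 12509.61 = 68729.55

Total landed cost: EUR 68729.55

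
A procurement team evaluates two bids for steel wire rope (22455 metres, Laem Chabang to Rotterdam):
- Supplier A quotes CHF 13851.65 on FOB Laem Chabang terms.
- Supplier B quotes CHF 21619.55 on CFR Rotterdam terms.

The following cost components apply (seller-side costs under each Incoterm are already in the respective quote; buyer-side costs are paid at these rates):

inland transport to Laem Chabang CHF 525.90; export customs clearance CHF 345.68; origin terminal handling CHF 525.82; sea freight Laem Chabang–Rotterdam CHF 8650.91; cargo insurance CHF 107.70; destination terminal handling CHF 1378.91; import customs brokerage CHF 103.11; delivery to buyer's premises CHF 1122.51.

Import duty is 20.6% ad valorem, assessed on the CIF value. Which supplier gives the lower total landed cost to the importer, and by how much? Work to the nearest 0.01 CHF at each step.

Supplier B is cheaper by CHF 1064.91

Supplier A (FOB):
CIF value = FOB price + freight + insurance = 13851.65 + 8650.91 + 107.70 = 22610.26
Import duty = 22610.26 × 20.6% = 4657.71
Buyer bears (A): 8650.91 + 107.70 + 1378.91 + 103.11 + 1122.51 = 11363.14
Landed cost (A) = invoice 13851.65 + 11363.14 + duty 4657.71 = 29872.50
Supplier B (CFR):
CIF value = CFR price + insurance = 21619.55 + 107.70 = 21727.25
Import duty = 21727.25 × 20.6% = 4475.81
Buyer bears (B): 107.70 + 1378.91 + 103.11 + 1122.51 = 2712.23
Landed cost (B) = invoice 21619.55 + 2712.23 + duty 4475.81 = 28807.59
Difference = |29872.50 − 28807.59| = 1064.91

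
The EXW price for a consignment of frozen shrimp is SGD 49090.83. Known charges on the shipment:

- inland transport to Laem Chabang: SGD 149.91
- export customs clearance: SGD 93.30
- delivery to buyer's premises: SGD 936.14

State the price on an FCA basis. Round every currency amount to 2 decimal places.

Not relevant to the conversion: delivery — on the buyer under both terms; not part of either seller's price.
From EXW to FCA, the seller additionally bears: inland to port, export clearance.
FCA price = 49090.83 + 149.91 + 93.30 = 49334.04

FCA price: SGD 49334.04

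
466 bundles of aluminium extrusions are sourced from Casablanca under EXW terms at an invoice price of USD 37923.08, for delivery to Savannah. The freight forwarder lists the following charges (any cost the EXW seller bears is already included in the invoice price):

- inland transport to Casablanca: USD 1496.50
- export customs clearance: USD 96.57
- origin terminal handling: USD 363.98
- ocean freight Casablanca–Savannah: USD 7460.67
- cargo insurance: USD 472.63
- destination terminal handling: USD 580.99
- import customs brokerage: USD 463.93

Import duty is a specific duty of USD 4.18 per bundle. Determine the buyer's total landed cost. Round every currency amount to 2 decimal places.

Total landed cost: USD 50806.23

EXW: the seller makes goods available at their premises; the buyer bears all onward costs.
CIF value = EXW price + inland to port + export clearance + origin terminal + freight + insurance = 37923.08 + 1496.50 + 96.57 + 363.98 + 7460.67 + 472.63 = 47813.43
Import duty = 466 × 4.18 = 1947.88
Buyer bears: inland to port 1496.50 + export clearance 96.57 + origin terminal 363.98 + freight 7460.67 + insurance 472.63 + destination terminal 580.99 + brokerage 463.93 + duty 1947.88 = 12883.15
Landed cost = invoice 37923.08 + 12883.15 = 50806.23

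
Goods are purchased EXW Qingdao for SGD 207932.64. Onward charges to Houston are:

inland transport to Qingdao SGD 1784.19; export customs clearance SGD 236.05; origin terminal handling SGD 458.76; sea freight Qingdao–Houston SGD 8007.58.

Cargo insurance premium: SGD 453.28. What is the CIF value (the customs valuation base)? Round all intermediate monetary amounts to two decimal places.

CIF value: SGD 218872.50

CIF = EXW price + pre-shipment costs + freight + insurance
CIF = 207932.64 + 1784.19 + 236.05 + 458.76 + 8007.58 + 453.28 = 218872.50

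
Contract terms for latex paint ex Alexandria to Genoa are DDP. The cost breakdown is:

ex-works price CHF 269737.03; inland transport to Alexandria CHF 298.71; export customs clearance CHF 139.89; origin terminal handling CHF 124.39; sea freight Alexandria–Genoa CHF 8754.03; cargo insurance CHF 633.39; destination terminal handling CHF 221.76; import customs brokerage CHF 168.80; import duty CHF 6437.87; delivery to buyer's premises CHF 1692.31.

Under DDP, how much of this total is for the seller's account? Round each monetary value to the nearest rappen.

DDP: the seller bears all costs including import duty.
Seller's account: goods 269737.03 + inland to port 298.71 + export clearance 139.89 + origin terminal 124.39 + freight 8754.03 + insurance 633.39 + destination terminal 221.76 + brokerage 168.80 + duty 6437.87 + delivery 1692.31 = 288208.18
Buyer's account: 0.00

Seller's account: CHF 288208.18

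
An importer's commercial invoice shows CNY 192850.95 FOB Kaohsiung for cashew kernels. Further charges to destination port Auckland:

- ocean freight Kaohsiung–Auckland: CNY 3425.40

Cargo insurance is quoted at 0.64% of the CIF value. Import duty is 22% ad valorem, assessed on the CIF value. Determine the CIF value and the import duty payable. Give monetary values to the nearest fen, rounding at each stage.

Let C be the CIF value. C = FOB price + freight + 0.64% × C
C − 0.64% × C = 192850.95 + 3425.40
0.9936 × C = 196276.35
C = 196276.35 / 0.9936 = 197540.61
Insurance premium = 0.64% × 197540.61 = 1264.26
Import duty = 197540.61 × 22% = 43458.93

CIF value: CNY 197540.61; import duty: CNY 43458.93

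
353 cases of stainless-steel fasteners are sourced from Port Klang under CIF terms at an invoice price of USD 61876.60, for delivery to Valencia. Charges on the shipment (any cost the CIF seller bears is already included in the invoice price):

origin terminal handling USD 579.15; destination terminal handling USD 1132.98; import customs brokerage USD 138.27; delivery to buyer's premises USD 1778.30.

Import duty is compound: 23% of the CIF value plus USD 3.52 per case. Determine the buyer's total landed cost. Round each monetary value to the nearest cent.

Total landed cost: USD 80400.33

CIF: the seller pays costs through ocean freight and marine insurance to the destination port.
Already in the invoice (seller's account under CIF): origin terminal — exclude.
The CIF price already equals the CIF value: 61876.60
Ad valorem component: 61876.60 × 23% = 14231.62
Specific component: 353 × 3.52 = 1242.56
Import duty = 14231.62 + 1242.56 = 15474.18
Buyer bears: destination terminal 1132.98 + brokerage 138.27 + delivery 1778.30 + duty 15474.18 = 18523.73
Landed cost = invoice 61876.60 + 18523.73 = 80400.33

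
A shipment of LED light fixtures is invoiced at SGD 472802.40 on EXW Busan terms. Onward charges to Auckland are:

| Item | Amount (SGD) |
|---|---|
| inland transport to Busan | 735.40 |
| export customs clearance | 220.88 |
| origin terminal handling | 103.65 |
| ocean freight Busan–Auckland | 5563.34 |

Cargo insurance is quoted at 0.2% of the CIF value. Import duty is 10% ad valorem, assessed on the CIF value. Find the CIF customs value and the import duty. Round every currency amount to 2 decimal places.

Let C be the CIF value. C = EXW price + pre-shipment costs + freight + 0.2% × C
C − 0.2% × C = 472802.40 + 735.40 + 220.88 + 103.65 + 5563.34
0.998 × C = 479425.67
C = 479425.67 / 0.998 = 480386.44
Insurance premium = 0.2% × 480386.44 = 960.77
Import duty = 480386.44 × 10% = 48038.64

CIF value: SGD 480386.44; import duty: SGD 48038.64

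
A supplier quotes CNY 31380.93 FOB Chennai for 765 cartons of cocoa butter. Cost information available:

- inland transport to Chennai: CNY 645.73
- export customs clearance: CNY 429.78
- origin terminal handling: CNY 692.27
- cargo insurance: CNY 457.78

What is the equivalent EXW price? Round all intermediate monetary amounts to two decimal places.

EXW price: CNY 29613.15

Not relevant to the conversion: insurance — on the buyer under both terms; not part of either seller's price.
From FOB to EXW, the seller no longer bears: inland to port, export clearance, origin terminal.
EXW price = 31380.93 − 645.73 − 429.78 − 692.27 = 29613.15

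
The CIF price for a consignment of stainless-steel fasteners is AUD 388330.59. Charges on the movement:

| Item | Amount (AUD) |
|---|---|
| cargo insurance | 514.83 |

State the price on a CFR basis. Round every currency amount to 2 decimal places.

CFR price: AUD 387815.76

From CIF to CFR, the seller no longer bears: insurance.
CFR price = 388330.59 − 514.83 = 387815.76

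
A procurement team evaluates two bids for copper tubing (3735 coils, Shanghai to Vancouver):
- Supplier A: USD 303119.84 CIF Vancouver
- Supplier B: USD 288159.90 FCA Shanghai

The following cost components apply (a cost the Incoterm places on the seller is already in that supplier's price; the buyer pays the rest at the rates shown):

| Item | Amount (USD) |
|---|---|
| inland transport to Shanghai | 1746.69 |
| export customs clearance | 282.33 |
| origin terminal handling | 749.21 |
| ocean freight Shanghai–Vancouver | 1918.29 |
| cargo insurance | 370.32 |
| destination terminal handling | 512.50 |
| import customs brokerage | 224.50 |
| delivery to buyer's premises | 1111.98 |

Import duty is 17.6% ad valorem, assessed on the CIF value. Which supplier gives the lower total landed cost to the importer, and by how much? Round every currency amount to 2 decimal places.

Supplier A (CIF):
The CIF price already equals the CIF value: 303119.84
Import duty = 303119.84 × 17.6% = 53349.09
Buyer bears (A): 512.50 + 224.50 + 1111.98 = 1848.98
Landed cost (A) = invoice 303119.84 + 1848.98 + duty 53349.09 = 358317.91
Supplier B (FCA):
CIF value = FCA price + origin terminal + freight + insurance = 288159.90 + 749.21 + 1918.29 + 370.32 = 291197.72
Import duty = 291197.72 × 17.6% = 51250.80
Buyer bears (B): 749.21 + 1918.29 + 370.32 + 512.50 + 224.50 + 1111.98 = 4886.80
Landed cost (B) = invoice 288159.90 + 4886.80 + duty 51250.80 = 344297.50
Difference = |358317.91 − 344297.50| = 14020.41

Supplier B is cheaper by USD 14020.41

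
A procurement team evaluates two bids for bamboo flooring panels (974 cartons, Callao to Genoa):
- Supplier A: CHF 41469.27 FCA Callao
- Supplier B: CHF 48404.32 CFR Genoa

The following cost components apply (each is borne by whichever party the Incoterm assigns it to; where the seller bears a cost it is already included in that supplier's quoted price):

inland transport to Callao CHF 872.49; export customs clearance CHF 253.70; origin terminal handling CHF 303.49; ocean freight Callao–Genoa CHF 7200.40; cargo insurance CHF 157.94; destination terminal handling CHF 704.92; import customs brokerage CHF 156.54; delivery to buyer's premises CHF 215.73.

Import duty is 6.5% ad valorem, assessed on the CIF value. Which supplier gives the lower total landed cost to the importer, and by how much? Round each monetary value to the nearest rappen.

Supplier B is cheaper by CHF 605.81

Supplier A (FCA):
CIF value = FCA price + origin terminal + freight + insurance = 41469.27 + 303.49 + 7200.40 + 157.94 = 49131.10
Import duty = 49131.10 × 6.5% = 3193.52
Buyer bears (A): 303.49 + 7200.40 + 157.94 + 704.92 + 156.54 + 215.73 = 8739.02
Landed cost (A) = invoice 41469.27 + 8739.02 + duty 3193.52 = 53401.81
Supplier B (CFR):
CIF value = CFR price + insurance = 48404.32 + 157.94 = 48562.26
Import duty = 48562.26 × 6.5% = 3156.55
Buyer bears (B): 157.94 + 704.92 + 156.54 + 215.73 = 1235.13
Landed cost (B) = invoice 48404.32 + 1235.13 + duty 3156.55 = 52796.00
Difference = |53401.81 − 52796.00| = 605.81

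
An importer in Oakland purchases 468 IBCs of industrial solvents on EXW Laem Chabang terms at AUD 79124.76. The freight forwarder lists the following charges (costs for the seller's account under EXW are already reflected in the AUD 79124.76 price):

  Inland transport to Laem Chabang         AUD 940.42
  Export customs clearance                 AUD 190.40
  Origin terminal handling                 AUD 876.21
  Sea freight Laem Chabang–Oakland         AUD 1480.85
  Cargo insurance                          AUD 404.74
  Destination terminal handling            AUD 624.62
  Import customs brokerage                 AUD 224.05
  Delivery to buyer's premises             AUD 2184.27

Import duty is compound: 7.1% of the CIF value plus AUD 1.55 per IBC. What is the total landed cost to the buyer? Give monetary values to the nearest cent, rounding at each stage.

Total landed cost: AUD 92669.95

EXW: the seller makes goods available at their premises; the buyer bears all onward costs.
CIF value = EXW price + inland to port + export clearance + origin terminal + freight + insurance = 79124.76 + 940.42 + 190.40 + 876.21 + 1480.85 + 404.74 = 83017.38
Ad valorem component: 83017.38 × 7.1% = 5894.23
Specific component: 468 × 1.55 = 725.40
Import duty = 5894.23 + 725.40 = 6619.63
Buyer bears: inland to port 940.42 + export clearance 190.40 + origin terminal 876.21 + freight 1480.85 + insurance 404.74 + destination terminal 624.62 + brokerage 224.05 + delivery 2184.27 + duty 6619.63 = 13545.19
Landed cost = invoice 79124.76 + 13545.19 = 92669.95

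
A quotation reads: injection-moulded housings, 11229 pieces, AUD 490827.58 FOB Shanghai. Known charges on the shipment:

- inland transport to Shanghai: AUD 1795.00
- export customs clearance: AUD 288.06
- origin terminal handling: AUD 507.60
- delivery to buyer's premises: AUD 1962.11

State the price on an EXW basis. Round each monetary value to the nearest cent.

Not relevant to the conversion: delivery — on the buyer under both terms; not part of either seller's price.
From FOB to EXW, the seller no longer bears: inland to port, export clearance, origin terminal.
EXW price = 490827.58 − 1795.00 − 288.06 − 507.60 = 488236.92

EXW price: AUD 488236.92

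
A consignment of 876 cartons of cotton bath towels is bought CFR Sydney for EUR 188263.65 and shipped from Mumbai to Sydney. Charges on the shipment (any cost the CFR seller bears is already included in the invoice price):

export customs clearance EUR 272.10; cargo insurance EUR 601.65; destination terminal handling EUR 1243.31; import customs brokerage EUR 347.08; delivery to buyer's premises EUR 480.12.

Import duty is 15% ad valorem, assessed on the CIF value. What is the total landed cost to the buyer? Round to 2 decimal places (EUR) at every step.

CFR: the seller pays costs through ocean freight to the destination port, but not insurance.
Already in the invoice (seller's account under CFR): export clearance — exclude.
CIF value = CFR price + insurance = 188263.65 + 601.65 = 188865.30
Import duty = 188865.30 × 15% = 28329.80
Buyer bears: insurance 601.65 + destination terminal 1243.31 + brokerage 347.08 + delivery 480.12 + duty 28329.80 = 31001.96
Landed cost = invoice 188263.65 + 31001.96 = 219265.61

Total landed cost: EUR 219265.61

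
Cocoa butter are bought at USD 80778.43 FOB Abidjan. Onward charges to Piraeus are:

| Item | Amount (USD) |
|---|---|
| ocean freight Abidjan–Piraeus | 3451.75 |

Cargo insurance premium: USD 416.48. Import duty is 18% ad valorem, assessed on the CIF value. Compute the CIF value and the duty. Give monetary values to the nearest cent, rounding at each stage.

CIF = FOB price + freight + insurance
CIF = 80778.43 + 3451.75 + 416.48 = 84646.66
Import duty = 84646.66 × 18% = 15236.40

CIF value: USD 84646.66; import duty: USD 15236.40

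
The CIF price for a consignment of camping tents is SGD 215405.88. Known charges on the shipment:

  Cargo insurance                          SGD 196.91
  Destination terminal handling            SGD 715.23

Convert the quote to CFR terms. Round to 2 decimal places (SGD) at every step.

Not relevant to the conversion: destination terminal — on the buyer under both terms; not part of either seller's price.
From CIF to CFR, the seller no longer bears: insurance.
CFR price = 215405.88 − 196.91 = 215208.97

CFR price: SGD 215208.97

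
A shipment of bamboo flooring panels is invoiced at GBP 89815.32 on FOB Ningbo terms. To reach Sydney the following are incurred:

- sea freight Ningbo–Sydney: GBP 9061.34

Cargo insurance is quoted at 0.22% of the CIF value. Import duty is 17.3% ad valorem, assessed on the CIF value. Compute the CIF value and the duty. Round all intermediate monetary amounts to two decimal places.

CIF value: GBP 99094.67; import duty: GBP 17143.38

Let C be the CIF value. C = FOB price + freight + 0.22% × C
C − 0.22% × C = 89815.32 + 9061.34
0.9978 × C = 98876.66
C = 98876.66 / 0.9978 = 99094.67
Insurance premium = 0.22% × 99094.67 = 218.01
Import duty = 99094.67 × 17.3% = 17143.38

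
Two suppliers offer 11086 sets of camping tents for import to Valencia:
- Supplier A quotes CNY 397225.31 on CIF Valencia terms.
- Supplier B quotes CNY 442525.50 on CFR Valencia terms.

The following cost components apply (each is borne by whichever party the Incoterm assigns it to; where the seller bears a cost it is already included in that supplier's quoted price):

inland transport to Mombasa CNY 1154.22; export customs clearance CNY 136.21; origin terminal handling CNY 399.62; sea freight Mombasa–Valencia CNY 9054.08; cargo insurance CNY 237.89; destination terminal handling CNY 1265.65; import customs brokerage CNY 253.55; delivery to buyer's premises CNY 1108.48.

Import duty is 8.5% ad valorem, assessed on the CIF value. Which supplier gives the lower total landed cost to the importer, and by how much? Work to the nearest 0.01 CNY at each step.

Supplier A is cheaper by CNY 49408.82

Supplier A (CIF):
The CIF price already equals the CIF value: 397225.31
Import duty = 397225.31 × 8.5% = 33764.15
Buyer bears (A): 1265.65 + 253.55 + 1108.48 = 2627.68
Landed cost (A) = invoice 397225.31 + 2627.68 + duty 33764.15 = 433617.14
Supplier B (CFR):
CIF value = CFR price + insurance = 442525.50 + 237.89 = 442763.39
Import duty = 442763.39 × 8.5% = 37634.89
Buyer bears (B): 237.89 + 1265.65 + 253.55 + 1108.48 = 2865.57
Landed cost (B) = invoice 442525.50 + 2865.57 + duty 37634.89 = 483025.96
Difference = |433617.14 − 483025.96| = 49408.82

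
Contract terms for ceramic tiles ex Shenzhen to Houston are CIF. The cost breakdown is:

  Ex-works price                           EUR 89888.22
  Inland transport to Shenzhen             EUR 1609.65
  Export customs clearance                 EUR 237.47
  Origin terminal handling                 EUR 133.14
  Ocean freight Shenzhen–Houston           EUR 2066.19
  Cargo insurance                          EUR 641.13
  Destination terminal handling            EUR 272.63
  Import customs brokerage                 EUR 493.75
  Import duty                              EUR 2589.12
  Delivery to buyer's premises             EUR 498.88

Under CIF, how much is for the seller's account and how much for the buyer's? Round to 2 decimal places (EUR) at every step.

CIF: the seller pays costs through ocean freight and marine insurance to the destination port.
Seller's account: goods 89888.22 + inland to port 1609.65 + export clearance 237.47 + origin terminal 133.14 + freight 2066.19 + insurance 641.13 = 94575.80
Buyer's account: destination terminal 272.63 + brokerage 493.75 + duty 2589.12 + delivery 498.88 = 3854.38

Seller: EUR 94575.80; buyer: EUR 3854.38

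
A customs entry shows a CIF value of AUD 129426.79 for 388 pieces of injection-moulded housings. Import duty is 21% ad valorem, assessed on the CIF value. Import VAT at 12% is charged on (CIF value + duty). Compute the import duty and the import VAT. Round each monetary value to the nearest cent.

Import duty = 129426.79 × 21% = 27179.63
VAT base = CIF + duty = 129426.79 + 27179.63 = 156606.42
Import VAT = 156606.42 × 12% = 18792.77

Import duty: AUD 27179.63; import VAT: AUD 18792.77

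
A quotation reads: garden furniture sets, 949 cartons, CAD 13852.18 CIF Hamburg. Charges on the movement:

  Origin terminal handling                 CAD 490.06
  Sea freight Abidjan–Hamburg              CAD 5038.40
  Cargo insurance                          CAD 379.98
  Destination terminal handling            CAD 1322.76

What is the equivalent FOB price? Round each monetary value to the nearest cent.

FOB price: CAD 8433.80

Not relevant to the conversion: origin terminal — on the seller under both CIF and FOB; already in the CIF price and stays in the FOB price. destination terminal — on the buyer under both terms; not part of either seller's price.
From CIF to FOB, the seller no longer bears: freight, insurance.
FOB price = 13852.18 − 5038.40 − 379.98 = 8433.80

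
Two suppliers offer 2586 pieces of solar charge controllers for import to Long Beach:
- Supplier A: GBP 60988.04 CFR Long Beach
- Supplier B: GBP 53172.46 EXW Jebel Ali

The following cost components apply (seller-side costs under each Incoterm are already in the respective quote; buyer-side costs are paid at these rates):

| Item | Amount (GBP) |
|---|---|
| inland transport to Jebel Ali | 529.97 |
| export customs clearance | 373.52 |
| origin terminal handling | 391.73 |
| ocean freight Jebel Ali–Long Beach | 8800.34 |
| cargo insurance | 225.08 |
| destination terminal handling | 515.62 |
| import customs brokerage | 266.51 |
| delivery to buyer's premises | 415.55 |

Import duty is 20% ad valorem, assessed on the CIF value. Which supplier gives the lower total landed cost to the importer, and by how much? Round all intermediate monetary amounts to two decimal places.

Supplier A (CFR):
CIF value = CFR price + insurance = 60988.04 + 225.08 = 61213.12
Import duty = 61213.12 × 20% = 12242.62
Buyer bears (A): 225.08 + 515.62 + 266.51 + 415.55 = 1422.76
Landed cost (A) = invoice 60988.04 + 1422.76 + duty 12242.62 = 74653.42
Supplier B (EXW):
CIF value = EXW price + inland to port + export clearance + origin terminal + freight + insurance = 53172.46 + 529.97 + 373.52 + 391.73 + 8800.34 + 225.08 = 63493.10
Import duty = 63493.10 × 20% = 12698.62
Buyer bears (B): 529.97 + 373.52 + 391.73 + 8800.34 + 225.08 + 515.62 + 266.51 + 415.55 = 11518.32
Landed cost (B) = invoice 53172.46 + 11518.32 + duty 12698.62 = 77389.40
Difference = |74653.42 − 77389.40| = 2735.98

Supplier A is cheaper by GBP 2735.98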